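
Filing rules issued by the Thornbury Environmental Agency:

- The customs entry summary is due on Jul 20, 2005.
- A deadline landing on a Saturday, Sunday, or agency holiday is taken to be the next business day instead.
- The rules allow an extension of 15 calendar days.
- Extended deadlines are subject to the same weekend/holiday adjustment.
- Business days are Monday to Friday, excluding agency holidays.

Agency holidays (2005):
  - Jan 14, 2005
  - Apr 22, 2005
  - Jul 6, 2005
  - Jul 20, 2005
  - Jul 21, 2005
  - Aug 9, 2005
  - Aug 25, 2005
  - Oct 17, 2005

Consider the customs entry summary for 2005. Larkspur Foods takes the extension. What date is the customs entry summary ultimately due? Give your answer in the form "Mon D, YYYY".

The statutory due date is Jul 20, 2005.
Jul 20, 2005 is a listed holiday, so it moves to the next business day, Jul 22, 2005 (Friday).
Add the 15 calendar-day extension to Jul 22, 2005: Aug 6, 2005.
Aug 6, 2005 is a Saturday, so it moves to the next business day, Aug 8, 2005 (Monday).
So the filing is due Aug 8, 2005.

Aug 8, 2005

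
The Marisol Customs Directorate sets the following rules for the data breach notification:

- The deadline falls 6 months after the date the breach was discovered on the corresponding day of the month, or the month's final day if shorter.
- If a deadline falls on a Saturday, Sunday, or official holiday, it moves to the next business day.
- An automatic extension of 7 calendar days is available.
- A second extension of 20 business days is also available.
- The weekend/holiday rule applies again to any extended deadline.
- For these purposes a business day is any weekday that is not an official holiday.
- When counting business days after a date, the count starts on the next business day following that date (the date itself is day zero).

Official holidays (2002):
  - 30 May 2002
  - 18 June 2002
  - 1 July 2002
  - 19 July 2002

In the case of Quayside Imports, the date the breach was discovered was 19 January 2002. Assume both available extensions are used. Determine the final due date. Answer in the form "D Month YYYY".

26 August 2002

6 months from 19 January 2002 is 19 July 2002.
Because 19 July 2002 is a listed holiday, the deadline becomes 22 July 2002 (Monday).
Add the 7 calendar-day extension to 22 July 2002: 29 July 2002.
Since 29 July 2002 is a Monday and not a holiday, the date is unchanged.
Counting 20 further business days from 29 July 2002 reaches 26 August 2002.
Since 26 August 2002 is a Monday and not a holiday, the date is unchanged.
Deadline: 26 August 2002.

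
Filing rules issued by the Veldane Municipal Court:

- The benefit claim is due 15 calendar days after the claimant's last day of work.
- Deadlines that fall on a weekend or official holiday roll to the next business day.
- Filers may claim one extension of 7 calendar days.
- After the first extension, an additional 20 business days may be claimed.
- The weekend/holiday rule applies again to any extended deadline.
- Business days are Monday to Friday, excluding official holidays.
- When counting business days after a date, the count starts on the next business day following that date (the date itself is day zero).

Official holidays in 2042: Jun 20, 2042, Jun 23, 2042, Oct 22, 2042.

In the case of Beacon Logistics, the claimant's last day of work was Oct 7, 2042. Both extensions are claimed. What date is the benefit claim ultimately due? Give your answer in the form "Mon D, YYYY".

15 calendar days after Oct 7, 2042 is Oct 22, 2042.
Oct 22, 2042 is a listed holiday; the next business day is Oct 23, 2042 (Thursday).
Add the 7 calendar-day extension to Oct 23, 2042: Oct 30, 2042.
Oct 30, 2042 (Thursday) is already a business day.
The 20-business-day extension runs from Oct 30, 2042 to Nov 27, 2042.
Nov 27, 2042 is a Thursday and not a listed holiday, so it stands.
The final due date is Nov 27, 2042.

Nov 27, 2042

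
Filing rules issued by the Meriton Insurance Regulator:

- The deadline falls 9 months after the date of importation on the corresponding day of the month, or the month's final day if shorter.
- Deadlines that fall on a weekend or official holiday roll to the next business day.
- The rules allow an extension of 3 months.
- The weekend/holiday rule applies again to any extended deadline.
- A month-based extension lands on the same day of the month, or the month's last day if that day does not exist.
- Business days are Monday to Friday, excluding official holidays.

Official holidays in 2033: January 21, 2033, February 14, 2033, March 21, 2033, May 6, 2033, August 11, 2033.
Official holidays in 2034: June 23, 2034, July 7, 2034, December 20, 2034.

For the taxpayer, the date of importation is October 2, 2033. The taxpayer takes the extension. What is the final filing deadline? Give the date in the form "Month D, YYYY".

9 months from October 2, 2033 is July 2, 2034.
July 2, 2034 is a Sunday, so it moves to the next business day, July 3, 2034 (Monday).
The 3 months extension carries July 3, 2034 to October 3, 2034.
October 3, 2034 is a Tuesday and not a listed holiday, so it stands.
So the filing is due October 3, 2034.

October 3, 2034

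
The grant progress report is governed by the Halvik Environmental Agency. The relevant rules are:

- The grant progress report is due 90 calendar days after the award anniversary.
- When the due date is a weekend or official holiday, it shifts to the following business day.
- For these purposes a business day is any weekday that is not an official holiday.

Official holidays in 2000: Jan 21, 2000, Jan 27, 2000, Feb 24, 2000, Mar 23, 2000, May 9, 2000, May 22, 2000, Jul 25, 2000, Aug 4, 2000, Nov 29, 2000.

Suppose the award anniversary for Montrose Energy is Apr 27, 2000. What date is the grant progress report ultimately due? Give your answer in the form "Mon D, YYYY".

90 calendar days after Apr 27, 2000 is Jul 26, 2000.
Since Jul 26, 2000 is a Wednesday and not a holiday, the date is unchanged.
The final due date is Jul 26, 2000.

Jul 26, 2000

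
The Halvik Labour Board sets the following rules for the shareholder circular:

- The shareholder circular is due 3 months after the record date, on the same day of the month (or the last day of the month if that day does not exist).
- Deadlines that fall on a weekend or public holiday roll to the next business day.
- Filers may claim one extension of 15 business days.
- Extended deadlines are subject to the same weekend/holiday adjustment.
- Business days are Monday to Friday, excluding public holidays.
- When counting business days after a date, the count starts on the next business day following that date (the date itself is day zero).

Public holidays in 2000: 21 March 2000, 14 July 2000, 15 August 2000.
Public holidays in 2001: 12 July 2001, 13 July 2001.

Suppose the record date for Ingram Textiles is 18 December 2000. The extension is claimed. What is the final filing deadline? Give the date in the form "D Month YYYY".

9 April 2001

3 months from 18 December 2000 is 18 March 2001.
18 March 2001 falls on a Sunday. Rolling to the next business day gives 19 March 2001, a Monday.
Applying the 15-business-day extension: 15 business days after 19 March 2001 is 9 April 2001.
9 April 2001 falls on a Monday, which is a business day, so no adjustment is needed.
Final deadline: 9 April 2001.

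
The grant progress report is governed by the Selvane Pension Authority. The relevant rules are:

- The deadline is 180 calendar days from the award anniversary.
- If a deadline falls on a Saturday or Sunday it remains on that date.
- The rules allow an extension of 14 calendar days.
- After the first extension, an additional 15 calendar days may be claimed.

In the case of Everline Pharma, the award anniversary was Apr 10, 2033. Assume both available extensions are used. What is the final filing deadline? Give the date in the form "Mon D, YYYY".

180 calendar days after Apr 10, 2033 is Oct 7, 2033.
Oct 7, 2033 is a Friday; no weekend or holiday adjustment applies.
Add the 14 calendar-day extension to Oct 7, 2033: Oct 21, 2033.
Oct 21, 2033 is a Friday; no weekend or holiday adjustment applies.
With the 15-day extension, Oct 21, 2033 becomes Nov 5, 2033.
Nov 5, 2033 falls on a Saturday. The rules make no weekend/holiday allowance, so it remains Nov 5, 2033.
Deadline: Nov 5, 2033.

Nov 5, 2033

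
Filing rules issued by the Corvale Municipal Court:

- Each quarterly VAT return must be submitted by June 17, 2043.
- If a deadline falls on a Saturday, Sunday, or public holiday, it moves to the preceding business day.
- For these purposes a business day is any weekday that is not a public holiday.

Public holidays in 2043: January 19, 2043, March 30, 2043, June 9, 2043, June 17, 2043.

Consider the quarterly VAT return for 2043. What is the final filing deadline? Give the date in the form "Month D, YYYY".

The statutory due date is June 17, 2043.
June 17, 2043 is a listed holiday; the preceding business day is June 16, 2043 (Tuesday).
Final deadline: June 16, 2043.

June 16, 2043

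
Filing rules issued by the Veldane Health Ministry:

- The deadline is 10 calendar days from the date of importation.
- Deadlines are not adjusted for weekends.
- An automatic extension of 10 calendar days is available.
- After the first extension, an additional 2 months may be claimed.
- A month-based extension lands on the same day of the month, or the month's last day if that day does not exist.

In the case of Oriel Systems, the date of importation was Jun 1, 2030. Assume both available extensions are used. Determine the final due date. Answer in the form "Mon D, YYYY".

10 calendar days after Jun 1, 2030 is Jun 11, 2030.
No adjustment is made for weekends or holidays, so Jun 11, 2030 stands.
Applying the 10-calendar-day extension: Jun 11, 2030 + 10 days = Jun 21, 2030.
Jun 21, 2030 is a Friday; no weekend or holiday adjustment applies.
The 2 months extension carries Jun 21, 2030 to Aug 21, 2030.
No adjustment is made for weekends or holidays, so Aug 21, 2030 stands.
So the filing is due Aug 21, 2030.

Aug 21, 2030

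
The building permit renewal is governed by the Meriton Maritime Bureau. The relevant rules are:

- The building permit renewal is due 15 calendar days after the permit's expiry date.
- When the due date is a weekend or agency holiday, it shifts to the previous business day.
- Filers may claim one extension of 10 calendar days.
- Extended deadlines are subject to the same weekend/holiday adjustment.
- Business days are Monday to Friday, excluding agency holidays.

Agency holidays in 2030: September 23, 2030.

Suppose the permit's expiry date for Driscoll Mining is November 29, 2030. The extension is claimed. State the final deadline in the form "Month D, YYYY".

Trigger date November 29, 2030 + 15 calendar days = December 14, 2030.
December 14, 2030 is a Saturday; the preceding business day is December 13, 2030 (Friday).
The 10-calendar-day extension moves the deadline from December 13, 2030 to December 23, 2030.
December 23, 2030 (Monday) is already a business day.
So the filing is due December 23, 2030.

December 23, 2030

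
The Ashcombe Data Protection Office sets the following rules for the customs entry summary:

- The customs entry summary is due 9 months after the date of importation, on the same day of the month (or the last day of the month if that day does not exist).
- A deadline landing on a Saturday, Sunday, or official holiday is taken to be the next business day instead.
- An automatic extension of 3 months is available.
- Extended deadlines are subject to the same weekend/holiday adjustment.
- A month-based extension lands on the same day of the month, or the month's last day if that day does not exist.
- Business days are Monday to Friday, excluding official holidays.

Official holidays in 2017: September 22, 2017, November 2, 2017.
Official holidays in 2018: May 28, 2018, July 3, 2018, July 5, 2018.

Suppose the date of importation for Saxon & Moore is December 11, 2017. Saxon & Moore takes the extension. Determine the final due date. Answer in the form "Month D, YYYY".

December 11, 2018

9 months from December 11, 2017 is September 11, 2018.
September 11, 2018 falls on a Tuesday, which is a business day, so no adjustment is needed.
Applying the 3 months extension: 3 months after September 11, 2018 is December 11, 2018.
December 11, 2018 is a Tuesday and not a listed holiday, so it stands.
So the filing is due December 11, 2018.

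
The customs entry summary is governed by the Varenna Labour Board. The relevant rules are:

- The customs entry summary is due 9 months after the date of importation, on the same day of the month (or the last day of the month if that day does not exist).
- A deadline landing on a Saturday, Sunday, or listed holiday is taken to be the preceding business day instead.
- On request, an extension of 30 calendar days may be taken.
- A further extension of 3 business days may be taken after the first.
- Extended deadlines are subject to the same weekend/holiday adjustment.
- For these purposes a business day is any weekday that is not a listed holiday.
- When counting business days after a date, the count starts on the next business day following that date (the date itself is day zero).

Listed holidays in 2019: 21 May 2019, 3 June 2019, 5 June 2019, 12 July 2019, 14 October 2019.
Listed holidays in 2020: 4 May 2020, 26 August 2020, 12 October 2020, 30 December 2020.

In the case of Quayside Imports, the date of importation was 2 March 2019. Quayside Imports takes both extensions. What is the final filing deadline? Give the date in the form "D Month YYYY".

6 January 2020

Moving 9 months forward from 2 March 2019 on the corresponding day gives 2 December 2019.
2 December 2019 falls on a Monday, which is a business day, so no adjustment is needed.
The 30-calendar-day extension moves the deadline from 2 December 2019 to 1 January 2020.
Since 1 January 2020 is a Wednesday and not a holiday, the date is unchanged.
The 3-business-day extension runs from 1 January 2020 to 6 January 2020.
Since 6 January 2020 is a Monday and not a holiday, the date is unchanged.
Final deadline: 6 January 2020.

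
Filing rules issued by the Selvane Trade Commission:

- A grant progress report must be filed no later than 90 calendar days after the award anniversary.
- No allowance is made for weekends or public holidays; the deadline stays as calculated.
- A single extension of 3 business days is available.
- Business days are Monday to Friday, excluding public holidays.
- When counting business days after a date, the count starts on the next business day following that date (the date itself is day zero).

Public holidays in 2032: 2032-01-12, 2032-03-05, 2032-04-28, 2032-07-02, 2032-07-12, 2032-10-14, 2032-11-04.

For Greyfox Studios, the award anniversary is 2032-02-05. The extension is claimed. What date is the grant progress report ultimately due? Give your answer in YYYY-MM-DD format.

Trigger date 2032-02-05 + 90 calendar days = 2032-05-05.
2032-05-05 is a Wednesday; no weekend or holiday adjustment applies.
The 3-business-day extension runs from 2032-05-05 to 2032-05-10.
2032-05-10 is a Monday; no weekend or holiday adjustment applies.
The final due date is 2032-05-10.

2032-05-10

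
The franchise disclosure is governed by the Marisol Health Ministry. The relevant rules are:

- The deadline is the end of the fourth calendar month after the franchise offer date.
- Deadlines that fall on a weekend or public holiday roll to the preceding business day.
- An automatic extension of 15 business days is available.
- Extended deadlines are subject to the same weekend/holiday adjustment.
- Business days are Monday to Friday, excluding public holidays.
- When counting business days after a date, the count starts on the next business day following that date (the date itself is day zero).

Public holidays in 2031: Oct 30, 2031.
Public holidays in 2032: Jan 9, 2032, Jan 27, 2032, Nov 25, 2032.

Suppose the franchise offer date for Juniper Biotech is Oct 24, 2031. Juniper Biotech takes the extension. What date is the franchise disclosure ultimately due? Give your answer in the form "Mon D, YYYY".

4 months after Oct 24, 2031 is February 2032; that month ends on Feb 29, 2032.
Feb 29, 2032 is a Sunday, so it moves to the preceding business day, Feb 27, 2032 (Friday).
The 15-business-day extension runs from Feb 27, 2032 to Mar 19, 2032.
Mar 19, 2032 is a Friday and not a listed holiday, so it stands.
So the filing is due Mar 19, 2032.

Mar 19, 2032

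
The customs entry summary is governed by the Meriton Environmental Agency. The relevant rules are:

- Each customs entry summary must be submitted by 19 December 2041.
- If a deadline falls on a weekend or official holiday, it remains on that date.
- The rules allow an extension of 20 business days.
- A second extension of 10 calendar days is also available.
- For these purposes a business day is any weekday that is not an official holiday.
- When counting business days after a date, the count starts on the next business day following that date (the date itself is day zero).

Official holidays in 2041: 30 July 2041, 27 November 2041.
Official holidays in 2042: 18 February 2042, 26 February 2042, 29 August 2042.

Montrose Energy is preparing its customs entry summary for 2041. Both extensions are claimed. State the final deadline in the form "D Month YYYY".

The statutory due date is 19 December 2041.
19 December 2041 falls on a Thursday. The rules make no weekend/holiday allowance, so it remains 19 December 2041.
Applying the 20-business-day extension: 20 business days after 19 December 2041 is 16 January 2042.
16 January 2042 is a Thursday; no weekend or holiday adjustment applies.
Add the 10 calendar-day extension to 16 January 2042: 26 January 2042.
26 January 2042 is a Sunday; no weekend or holiday adjustment applies.
Deadline: 26 January 2042.

26 January 2042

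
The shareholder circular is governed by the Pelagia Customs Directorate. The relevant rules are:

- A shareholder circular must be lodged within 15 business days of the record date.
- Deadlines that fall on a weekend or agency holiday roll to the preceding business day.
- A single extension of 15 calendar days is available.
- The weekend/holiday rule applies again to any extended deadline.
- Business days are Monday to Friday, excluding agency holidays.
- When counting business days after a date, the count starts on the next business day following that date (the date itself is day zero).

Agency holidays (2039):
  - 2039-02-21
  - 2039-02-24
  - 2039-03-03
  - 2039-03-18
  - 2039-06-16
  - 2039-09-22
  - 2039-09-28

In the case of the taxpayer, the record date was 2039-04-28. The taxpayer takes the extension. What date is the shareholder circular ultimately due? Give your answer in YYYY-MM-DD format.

Starting the day after 2039-04-28 and counting 15 business days lands on 2039-05-19.
2039-05-19 (Thursday) is already a business day.
With the 15-day extension, 2039-05-19 becomes 2039-06-03.
2039-06-03 falls on a Friday, which is a business day, so no adjustment is needed.
Deadline: 2039-06-03.

2039-06-03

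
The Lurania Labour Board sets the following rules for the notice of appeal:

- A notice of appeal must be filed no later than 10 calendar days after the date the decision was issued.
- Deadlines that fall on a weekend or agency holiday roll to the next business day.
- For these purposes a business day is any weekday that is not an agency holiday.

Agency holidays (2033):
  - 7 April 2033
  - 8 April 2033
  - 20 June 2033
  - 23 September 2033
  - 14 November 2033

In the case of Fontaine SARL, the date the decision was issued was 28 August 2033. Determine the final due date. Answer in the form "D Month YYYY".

From 28 August 2033, 10 calendar days later is 7 September 2033.
Since 7 September 2033 is a Wednesday and not a holiday, the date is unchanged.
Deadline: 7 September 2033.

7 September 2033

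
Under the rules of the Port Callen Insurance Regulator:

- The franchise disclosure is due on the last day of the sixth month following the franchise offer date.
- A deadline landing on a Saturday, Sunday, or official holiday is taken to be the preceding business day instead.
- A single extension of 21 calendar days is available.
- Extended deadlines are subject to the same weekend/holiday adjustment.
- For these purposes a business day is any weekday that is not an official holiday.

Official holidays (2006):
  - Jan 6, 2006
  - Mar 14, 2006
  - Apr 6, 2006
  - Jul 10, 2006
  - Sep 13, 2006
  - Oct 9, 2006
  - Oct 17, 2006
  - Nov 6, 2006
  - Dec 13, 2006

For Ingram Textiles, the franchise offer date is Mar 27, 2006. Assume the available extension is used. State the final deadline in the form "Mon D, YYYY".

Oct 20, 2006

The sixth month after Mar 27, 2006 is September 2006, whose last day is Sep 30, 2006.
Sep 30, 2006 falls on a Saturday. Rolling to the preceding business day gives Sep 29, 2006, a Friday.
The 21-calendar-day extension moves the deadline from Sep 29, 2006 to Oct 20, 2006.
Oct 20, 2006 (Friday) is already a business day.
Final deadline: Oct 20, 2006.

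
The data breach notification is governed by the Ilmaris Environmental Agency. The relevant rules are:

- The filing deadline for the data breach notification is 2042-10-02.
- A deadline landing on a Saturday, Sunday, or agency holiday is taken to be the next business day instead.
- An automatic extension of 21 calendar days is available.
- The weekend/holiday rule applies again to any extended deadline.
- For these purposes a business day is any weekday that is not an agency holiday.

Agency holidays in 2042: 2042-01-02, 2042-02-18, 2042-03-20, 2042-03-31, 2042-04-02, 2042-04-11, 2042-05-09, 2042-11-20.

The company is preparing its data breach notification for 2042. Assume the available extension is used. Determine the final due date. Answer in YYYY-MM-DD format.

2042-10-23

The statutory due date is 2042-10-02.
2042-10-02 (Thursday) is already a business day.
Applying the 21-calendar-day extension: 2042-10-02 + 21 days = 2042-10-23.
2042-10-23 (Thursday) is already a business day.
Deadline: 2042-10-23.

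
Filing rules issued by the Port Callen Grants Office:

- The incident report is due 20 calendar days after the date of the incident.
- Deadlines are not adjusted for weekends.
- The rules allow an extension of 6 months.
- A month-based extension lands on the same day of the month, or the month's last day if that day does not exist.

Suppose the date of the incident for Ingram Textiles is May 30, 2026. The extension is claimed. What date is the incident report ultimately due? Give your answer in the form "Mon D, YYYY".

20 calendar days after May 30, 2026 is Jun 19, 2026.
Jun 19, 2026 falls on a Friday. The rules make no weekend/holiday allowance, so it remains Jun 19, 2026.
The 6 months extension carries Jun 19, 2026 to Dec 19, 2026.
Dec 19, 2026 falls on a Saturday. The rules make no weekend/holiday allowance, so it remains Dec 19, 2026.
The final due date is Dec 19, 2026.

Dec 19, 2026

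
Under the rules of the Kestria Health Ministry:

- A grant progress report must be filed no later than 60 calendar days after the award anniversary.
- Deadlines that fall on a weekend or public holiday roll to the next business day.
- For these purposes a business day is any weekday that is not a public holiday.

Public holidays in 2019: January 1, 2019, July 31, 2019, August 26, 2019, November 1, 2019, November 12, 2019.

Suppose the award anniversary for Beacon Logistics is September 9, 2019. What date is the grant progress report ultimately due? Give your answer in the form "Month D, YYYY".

November 8, 2019

Adding 60 calendar days to September 9, 2019 gives November 8, 2019.
Since November 8, 2019 is a Friday and not a holiday, the date is unchanged.
Final deadline: November 8, 2019.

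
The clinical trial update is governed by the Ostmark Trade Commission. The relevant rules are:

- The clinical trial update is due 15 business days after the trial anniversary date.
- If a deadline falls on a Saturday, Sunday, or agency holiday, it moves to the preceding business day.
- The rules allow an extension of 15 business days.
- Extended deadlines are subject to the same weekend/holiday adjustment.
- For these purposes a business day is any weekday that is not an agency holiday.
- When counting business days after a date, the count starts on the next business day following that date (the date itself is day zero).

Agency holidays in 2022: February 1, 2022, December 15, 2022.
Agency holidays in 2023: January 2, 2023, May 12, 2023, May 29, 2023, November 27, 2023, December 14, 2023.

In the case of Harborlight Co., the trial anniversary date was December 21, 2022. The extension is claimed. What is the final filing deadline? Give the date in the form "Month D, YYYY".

Counting 15 business days after December 21, 2022 (skipping weekends and listed holidays) reaches January 12, 2023.
January 12, 2023 (Thursday) is already a business day.
Counting 15 further business days from January 12, 2023 reaches February 2, 2023.
February 2, 2023 is a Thursday and not a listed holiday, so it stands.
The final due date is February 2, 2023.

February 2, 2023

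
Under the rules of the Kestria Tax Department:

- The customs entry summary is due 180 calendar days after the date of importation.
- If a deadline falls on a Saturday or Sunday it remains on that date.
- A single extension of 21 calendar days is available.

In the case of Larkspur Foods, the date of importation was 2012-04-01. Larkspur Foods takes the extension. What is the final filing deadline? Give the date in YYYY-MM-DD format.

2012-10-19

Adding 180 calendar days to 2012-04-01 gives 2012-09-28.
2012-09-28 is a Friday; no weekend or holiday adjustment applies.
Add the 21 calendar-day extension to 2012-09-28: 2012-10-19.
No adjustment is made for weekends or holidays, so 2012-10-19 stands.
Deadline: 2012-10-19.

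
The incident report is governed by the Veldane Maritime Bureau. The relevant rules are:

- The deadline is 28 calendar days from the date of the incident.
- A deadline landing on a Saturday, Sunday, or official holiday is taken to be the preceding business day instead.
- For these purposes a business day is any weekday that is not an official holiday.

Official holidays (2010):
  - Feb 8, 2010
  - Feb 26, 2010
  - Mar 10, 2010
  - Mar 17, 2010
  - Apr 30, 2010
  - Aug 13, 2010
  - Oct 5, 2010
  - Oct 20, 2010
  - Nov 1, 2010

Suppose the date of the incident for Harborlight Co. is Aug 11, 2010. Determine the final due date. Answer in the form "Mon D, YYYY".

Sep 8, 2010

28 calendar days after Aug 11, 2010 is Sep 8, 2010.
Since Sep 8, 2010 is a Wednesday and not a holiday, the date is unchanged.
Deadline: Sep 8, 2010.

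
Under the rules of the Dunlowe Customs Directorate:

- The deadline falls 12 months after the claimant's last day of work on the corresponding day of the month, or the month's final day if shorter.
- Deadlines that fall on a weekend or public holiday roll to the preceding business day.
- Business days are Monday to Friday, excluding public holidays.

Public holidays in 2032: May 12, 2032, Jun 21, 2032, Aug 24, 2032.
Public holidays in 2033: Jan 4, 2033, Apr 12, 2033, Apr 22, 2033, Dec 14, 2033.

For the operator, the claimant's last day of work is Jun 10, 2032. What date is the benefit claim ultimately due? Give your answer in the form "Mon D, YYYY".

Jun 10, 2033

12 months after Jun 10, 2032, on the same day of the month, is Jun 10, 2033.
Jun 10, 2033 (Friday) is already a business day.
The final due date is Jun 10, 2033.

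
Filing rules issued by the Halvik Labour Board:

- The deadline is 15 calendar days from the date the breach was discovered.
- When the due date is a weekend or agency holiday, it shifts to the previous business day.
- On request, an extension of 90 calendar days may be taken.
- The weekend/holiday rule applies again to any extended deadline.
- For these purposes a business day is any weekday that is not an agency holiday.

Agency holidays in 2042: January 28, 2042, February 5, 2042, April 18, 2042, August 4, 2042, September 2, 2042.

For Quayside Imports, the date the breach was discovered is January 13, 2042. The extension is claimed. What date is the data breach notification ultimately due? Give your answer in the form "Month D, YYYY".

April 25, 2042

From January 13, 2042, 15 calendar days later is January 28, 2042.
January 28, 2042 is a listed holiday, so it moves to the preceding business day, January 27, 2042 (Monday).
Add the 90 calendar-day extension to January 27, 2042: April 27, 2042.
Because April 27, 2042 is a Sunday, the deadline becomes April 25, 2042 (Friday).
Deadline: April 25, 2042.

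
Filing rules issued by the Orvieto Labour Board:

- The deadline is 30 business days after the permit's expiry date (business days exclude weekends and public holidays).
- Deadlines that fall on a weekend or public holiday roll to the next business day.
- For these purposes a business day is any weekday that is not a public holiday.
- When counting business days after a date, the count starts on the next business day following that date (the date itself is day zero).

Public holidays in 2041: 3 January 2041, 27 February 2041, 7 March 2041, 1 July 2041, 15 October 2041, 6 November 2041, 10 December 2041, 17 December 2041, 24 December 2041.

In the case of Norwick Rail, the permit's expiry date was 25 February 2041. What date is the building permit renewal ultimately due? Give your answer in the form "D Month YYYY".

30 business days after 25 February 2041, excluding weekends and holidays, is 10 April 2041.
10 April 2041 is a Wednesday and not a listed holiday, so it stands.
So the filing is due 10 April 2041.

10 April 2041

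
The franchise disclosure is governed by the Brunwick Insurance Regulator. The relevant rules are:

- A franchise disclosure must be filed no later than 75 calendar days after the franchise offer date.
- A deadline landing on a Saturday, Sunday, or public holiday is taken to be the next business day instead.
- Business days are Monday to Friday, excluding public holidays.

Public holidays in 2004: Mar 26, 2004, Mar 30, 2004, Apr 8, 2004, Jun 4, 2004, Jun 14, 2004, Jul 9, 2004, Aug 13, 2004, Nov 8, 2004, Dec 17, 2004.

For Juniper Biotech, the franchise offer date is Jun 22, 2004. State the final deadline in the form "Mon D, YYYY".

From Jun 22, 2004, 75 calendar days later is Sep 5, 2004.
Sep 5, 2004 is a Sunday; the next business day is Sep 6, 2004 (Monday).
The final due date is Sep 6, 2004.

Sep 6, 2004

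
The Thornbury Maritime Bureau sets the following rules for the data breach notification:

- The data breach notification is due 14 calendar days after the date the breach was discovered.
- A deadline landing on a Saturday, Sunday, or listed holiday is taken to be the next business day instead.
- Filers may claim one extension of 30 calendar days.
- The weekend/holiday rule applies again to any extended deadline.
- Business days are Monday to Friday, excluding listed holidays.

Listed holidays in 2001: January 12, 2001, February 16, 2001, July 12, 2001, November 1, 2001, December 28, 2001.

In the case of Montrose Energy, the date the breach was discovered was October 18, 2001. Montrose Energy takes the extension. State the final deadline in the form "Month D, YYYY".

December 3, 2001

Trigger date October 18, 2001 + 14 calendar days = November 1, 2001.
November 1, 2001 is a listed holiday; the next business day is November 2, 2001 (Friday).
The 30-calendar-day extension moves the deadline from November 2, 2001 to December 2, 2001.
Because December 2, 2001 is a Sunday, the deadline becomes December 3, 2001 (Monday).
Final deadline: December 3, 2001.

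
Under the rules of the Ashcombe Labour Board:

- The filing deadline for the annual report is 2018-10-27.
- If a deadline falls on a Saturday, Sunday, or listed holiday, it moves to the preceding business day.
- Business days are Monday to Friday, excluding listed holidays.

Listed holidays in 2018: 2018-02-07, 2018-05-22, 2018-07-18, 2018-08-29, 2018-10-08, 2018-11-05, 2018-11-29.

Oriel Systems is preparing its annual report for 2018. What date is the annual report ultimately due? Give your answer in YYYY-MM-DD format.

2018-10-26

Start from the fixed due date, 2018-10-27.
2018-10-27 falls on a Saturday. Rolling to the preceding business day gives 2018-10-26, a Friday.
So the filing is due 2018-10-26.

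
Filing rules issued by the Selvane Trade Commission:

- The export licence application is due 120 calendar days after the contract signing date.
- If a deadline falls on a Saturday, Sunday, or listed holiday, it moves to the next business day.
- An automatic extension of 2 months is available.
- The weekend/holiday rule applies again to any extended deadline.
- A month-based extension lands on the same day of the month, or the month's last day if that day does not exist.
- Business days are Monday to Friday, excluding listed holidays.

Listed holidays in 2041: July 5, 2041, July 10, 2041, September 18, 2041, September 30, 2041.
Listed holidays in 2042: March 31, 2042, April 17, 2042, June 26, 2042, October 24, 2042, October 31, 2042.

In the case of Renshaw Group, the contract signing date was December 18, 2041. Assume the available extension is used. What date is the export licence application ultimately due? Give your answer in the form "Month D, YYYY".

June 18, 2042

120 calendar days after December 18, 2041 is April 17, 2042.
Because April 17, 2042 is a listed holiday, the deadline becomes April 18, 2042 (Friday).
The 2 months extension carries April 18, 2042 to June 18, 2042.
June 18, 2042 is a Wednesday and not a listed holiday, so it stands.
Deadline: June 18, 2042.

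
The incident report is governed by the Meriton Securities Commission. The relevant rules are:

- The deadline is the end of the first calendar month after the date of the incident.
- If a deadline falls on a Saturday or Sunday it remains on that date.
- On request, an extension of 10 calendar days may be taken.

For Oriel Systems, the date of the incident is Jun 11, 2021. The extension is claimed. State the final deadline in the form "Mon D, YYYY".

1 month after Jun 11, 2021 falls in July 2021; the last day of that month is Jul 31, 2021.
Jul 31, 2021 is a Saturday; no weekend or holiday adjustment applies.
Add the 10 calendar-day extension to Jul 31, 2021: Aug 10, 2021.
No adjustment is made for weekends or holidays, so Aug 10, 2021 stands.
The final due date is Aug 10, 2021.

Aug 10, 2021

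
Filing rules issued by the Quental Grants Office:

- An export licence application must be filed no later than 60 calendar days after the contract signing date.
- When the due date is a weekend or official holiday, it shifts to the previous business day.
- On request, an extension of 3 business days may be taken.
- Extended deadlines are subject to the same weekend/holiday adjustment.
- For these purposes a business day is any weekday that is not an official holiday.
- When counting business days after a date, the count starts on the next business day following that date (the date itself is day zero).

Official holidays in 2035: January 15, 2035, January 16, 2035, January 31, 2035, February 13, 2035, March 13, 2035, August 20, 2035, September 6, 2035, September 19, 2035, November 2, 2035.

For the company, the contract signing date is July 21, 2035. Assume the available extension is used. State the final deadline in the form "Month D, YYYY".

September 24, 2035

From July 21, 2035, 60 calendar days later is September 19, 2035.
Because September 19, 2035 is a listed holiday, the deadline becomes September 18, 2035 (Tuesday).
Counting 3 further business days from September 18, 2035 reaches September 24, 2035.
Since September 24, 2035 is a Monday and not a holiday, the date is unchanged.
The final due date is September 24, 2035.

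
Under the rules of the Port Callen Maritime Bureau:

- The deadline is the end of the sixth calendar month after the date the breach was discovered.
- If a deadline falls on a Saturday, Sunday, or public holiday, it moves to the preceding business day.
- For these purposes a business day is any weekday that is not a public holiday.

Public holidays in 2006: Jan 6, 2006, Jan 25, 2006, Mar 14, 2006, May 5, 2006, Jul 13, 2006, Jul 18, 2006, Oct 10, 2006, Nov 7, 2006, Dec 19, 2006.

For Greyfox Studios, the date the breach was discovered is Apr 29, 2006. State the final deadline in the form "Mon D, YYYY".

Oct 31, 2006

The sixth month after Apr 29, 2006 is October 2006, whose last day is Oct 31, 2006.
Oct 31, 2006 (Tuesday) is already a business day.
Final deadline: Oct 31, 2006.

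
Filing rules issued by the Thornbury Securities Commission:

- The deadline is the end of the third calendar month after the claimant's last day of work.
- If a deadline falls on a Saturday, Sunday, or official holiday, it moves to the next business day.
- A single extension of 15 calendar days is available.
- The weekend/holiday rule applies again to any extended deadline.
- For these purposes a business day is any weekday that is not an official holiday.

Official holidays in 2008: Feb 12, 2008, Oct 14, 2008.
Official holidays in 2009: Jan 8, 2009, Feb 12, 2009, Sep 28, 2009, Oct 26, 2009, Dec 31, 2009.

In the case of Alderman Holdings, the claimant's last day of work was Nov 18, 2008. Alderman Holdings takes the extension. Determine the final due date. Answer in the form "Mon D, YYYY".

Mar 17, 2009

The third month after Nov 18, 2008 is February 2009, whose last day is Feb 28, 2009.
Because Feb 28, 2009 is a Saturday, the deadline becomes Mar 2, 2009 (Monday).
Applying the 15-calendar-day extension: Mar 2, 2009 + 15 days = Mar 17, 2009.
Mar 17, 2009 (Tuesday) is already a business day.
Final deadline: Mar 17, 2009.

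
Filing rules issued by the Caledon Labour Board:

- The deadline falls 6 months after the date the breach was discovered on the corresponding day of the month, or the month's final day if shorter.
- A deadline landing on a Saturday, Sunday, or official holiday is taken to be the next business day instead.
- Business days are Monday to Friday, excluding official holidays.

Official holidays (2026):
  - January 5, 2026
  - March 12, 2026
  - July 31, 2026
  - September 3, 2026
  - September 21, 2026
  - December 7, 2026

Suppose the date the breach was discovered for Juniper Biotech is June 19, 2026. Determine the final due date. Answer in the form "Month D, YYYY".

December 21, 2026

6 months after June 19, 2026, on the same day of the month, is December 19, 2026.
Because December 19, 2026 is a Saturday, the deadline becomes December 21, 2026 (Monday).
So the filing is due December 21, 2026.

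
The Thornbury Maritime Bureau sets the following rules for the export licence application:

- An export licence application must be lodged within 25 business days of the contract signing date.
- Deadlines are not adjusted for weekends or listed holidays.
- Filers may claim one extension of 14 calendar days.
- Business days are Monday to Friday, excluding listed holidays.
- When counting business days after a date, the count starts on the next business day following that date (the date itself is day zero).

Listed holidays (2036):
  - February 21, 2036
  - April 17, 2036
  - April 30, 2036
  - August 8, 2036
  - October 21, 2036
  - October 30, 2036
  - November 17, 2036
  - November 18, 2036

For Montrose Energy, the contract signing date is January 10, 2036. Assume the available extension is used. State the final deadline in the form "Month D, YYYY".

February 28, 2036

25 business days after January 10, 2036, excluding weekends and holidays, is February 14, 2036.
No adjustment is made for weekends or holidays, so February 14, 2036 stands.
The 14-calendar-day extension moves the deadline from February 14, 2036 to February 28, 2036.
February 28, 2036 is a Thursday; no weekend or holiday adjustment applies.
So the filing is due February 28, 2036.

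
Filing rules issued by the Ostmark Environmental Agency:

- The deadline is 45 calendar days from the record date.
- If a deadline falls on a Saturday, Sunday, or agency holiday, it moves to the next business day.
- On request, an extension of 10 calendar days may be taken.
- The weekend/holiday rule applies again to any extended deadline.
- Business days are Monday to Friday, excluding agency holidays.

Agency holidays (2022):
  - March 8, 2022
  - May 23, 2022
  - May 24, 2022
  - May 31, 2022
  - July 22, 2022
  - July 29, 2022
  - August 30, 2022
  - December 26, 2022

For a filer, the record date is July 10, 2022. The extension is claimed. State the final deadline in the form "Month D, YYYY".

September 5, 2022

Adding 45 calendar days to July 10, 2022 gives August 24, 2022.
Since August 24, 2022 is a Wednesday and not a holiday, the date is unchanged.
Add the 10 calendar-day extension to August 24, 2022: September 3, 2022.
Because September 3, 2022 is a Saturday, the deadline becomes September 5, 2022 (Monday).
Deadline: September 5, 2022.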